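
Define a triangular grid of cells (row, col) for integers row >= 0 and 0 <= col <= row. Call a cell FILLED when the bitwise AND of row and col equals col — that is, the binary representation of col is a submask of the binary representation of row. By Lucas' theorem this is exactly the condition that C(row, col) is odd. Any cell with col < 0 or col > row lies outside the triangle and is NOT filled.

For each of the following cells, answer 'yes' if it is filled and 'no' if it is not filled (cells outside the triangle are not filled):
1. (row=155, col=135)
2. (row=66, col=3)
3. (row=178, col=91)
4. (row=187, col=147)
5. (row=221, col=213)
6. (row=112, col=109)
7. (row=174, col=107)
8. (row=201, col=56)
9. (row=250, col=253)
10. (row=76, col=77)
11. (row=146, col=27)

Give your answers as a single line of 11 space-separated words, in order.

(155,135): row=0b10011011, col=0b10000111, row AND col = 0b10000011 = 131; 131 != 135 -> empty
(66,3): row=0b1000010, col=0b11, row AND col = 0b10 = 2; 2 != 3 -> empty
(178,91): row=0b10110010, col=0b1011011, row AND col = 0b10010 = 18; 18 != 91 -> empty
(187,147): row=0b10111011, col=0b10010011, row AND col = 0b10010011 = 147; 147 == 147 -> filled
(221,213): row=0b11011101, col=0b11010101, row AND col = 0b11010101 = 213; 213 == 213 -> filled
(112,109): row=0b1110000, col=0b1101101, row AND col = 0b1100000 = 96; 96 != 109 -> empty
(174,107): row=0b10101110, col=0b1101011, row AND col = 0b101010 = 42; 42 != 107 -> empty
(201,56): row=0b11001001, col=0b111000, row AND col = 0b1000 = 8; 8 != 56 -> empty
(250,253): col outside [0, 250] -> not filled
(76,77): col outside [0, 76] -> not filled
(146,27): row=0b10010010, col=0b11011, row AND col = 0b10010 = 18; 18 != 27 -> empty

Answer: no no no yes yes no no no no no no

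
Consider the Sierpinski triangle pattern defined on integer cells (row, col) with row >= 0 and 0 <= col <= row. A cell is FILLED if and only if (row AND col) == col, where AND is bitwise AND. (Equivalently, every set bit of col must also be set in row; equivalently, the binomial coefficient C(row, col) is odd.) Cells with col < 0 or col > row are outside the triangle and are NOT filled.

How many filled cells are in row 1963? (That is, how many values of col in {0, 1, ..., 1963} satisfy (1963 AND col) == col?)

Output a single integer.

1963 in binary = 11110101011
popcount(1963) = number of 1-bits in 11110101011 = 8
A col c satisfies (1963 AND c) == c iff every set bit of c is also set in 1963; each of the 8 set bits of 1963 can independently be on or off in c.
count = 2^8 = 256

Answer: 256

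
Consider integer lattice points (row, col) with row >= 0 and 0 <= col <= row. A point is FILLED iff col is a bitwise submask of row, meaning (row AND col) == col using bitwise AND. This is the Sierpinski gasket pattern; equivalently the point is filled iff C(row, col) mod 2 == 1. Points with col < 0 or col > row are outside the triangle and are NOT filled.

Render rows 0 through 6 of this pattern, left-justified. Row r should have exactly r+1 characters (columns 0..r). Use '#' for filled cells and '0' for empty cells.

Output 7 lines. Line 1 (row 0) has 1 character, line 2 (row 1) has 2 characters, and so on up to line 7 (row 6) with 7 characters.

r0=0: #
r1=1: ##
r2=10: #0#
r3=11: ####
r4=100: #000#
r5=101: ##00##
r6=110: #0#0#0#

Answer: #
##
#0#
####
#000#
##00##
#0#0#0#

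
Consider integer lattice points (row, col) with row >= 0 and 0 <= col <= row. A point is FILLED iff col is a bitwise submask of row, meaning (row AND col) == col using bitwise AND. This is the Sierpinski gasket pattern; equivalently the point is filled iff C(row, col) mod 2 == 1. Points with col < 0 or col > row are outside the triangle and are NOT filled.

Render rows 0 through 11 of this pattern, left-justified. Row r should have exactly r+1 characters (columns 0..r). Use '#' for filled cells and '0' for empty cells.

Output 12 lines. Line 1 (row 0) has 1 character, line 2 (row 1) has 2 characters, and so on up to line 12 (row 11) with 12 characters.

r0=0: #
r1=1: ##
r2=10: #0#
r3=11: ####
r4=100: #000#
r5=101: ##00##
r6=110: #0#0#0#
r7=111: ########
r8=1000: #0000000#
r9=1001: ##000000##
r10=1010: #0#00000#0#
r11=1011: ####0000####

Answer: #
##
#0#
####
#000#
##00##
#0#0#0#
########
#0000000#
##000000##
#0#00000#0#
####0000####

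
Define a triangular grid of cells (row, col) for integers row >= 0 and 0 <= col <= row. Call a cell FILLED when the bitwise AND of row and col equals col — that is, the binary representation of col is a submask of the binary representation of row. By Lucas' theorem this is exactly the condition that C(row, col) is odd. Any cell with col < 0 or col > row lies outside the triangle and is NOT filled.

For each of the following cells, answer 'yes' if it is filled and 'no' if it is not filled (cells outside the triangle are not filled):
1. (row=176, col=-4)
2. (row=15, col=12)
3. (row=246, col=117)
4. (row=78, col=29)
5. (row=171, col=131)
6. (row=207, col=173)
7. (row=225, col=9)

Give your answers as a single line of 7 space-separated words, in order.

Answer: no yes no no yes no no

Derivation:
(176,-4): col outside [0, 176] -> not filled
(15,12): row=0b1111, col=0b1100, row AND col = 0b1100 = 12; 12 == 12 -> filled
(246,117): row=0b11110110, col=0b1110101, row AND col = 0b1110100 = 116; 116 != 117 -> empty
(78,29): row=0b1001110, col=0b11101, row AND col = 0b1100 = 12; 12 != 29 -> empty
(171,131): row=0b10101011, col=0b10000011, row AND col = 0b10000011 = 131; 131 == 131 -> filled
(207,173): row=0b11001111, col=0b10101101, row AND col = 0b10001101 = 141; 141 != 173 -> empty
(225,9): row=0b11100001, col=0b1001, row AND col = 0b1 = 1; 1 != 9 -> empty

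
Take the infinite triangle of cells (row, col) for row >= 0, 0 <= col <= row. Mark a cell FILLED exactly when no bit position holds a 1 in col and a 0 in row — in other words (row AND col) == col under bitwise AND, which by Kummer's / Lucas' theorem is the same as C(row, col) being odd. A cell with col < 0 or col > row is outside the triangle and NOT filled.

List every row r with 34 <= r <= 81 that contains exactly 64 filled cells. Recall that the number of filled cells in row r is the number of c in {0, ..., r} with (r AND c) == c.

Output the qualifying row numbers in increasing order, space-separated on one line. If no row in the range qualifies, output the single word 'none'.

Answer: 63

Derivation:
Row r has 2^popcount(r) filled cells, so we need popcount(r) = log2(64) = 6.
Scan r = 34..81 and keep those with exactly 6 one-bits:
r=34=100010 popcount=2 -> skip
r=35=100011 popcount=3 -> skip
r=36=100100 popcount=2 -> skip
r=37=100101 popcount=3 -> skip
r=38=100110 popcount=3 -> skip
r=39=100111 popcount=4 -> skip
r=40=101000 popcount=2 -> skip
r=41=101001 popcount=3 -> skip
r=42=101010 popcount=3 -> skip
r=43=101011 popcount=4 -> skip
r=44=101100 popcount=3 -> skip
r=45=101101 popcount=4 -> skip
r=46=101110 popcount=4 -> skip
r=47=101111 popcount=5 -> skip
r=48=110000 popcount=2 -> skip
r=49=110001 popcount=3 -> skip
r=50=110010 popcount=3 -> skip
r=51=110011 popcount=4 -> skip
r=52=110100 popcount=3 -> skip
r=53=110101 popcount=4 -> skip
r=54=110110 popcount=4 -> skip
r=55=110111 popcount=5 -> skip
r=56=111000 popcount=3 -> skip
r=57=111001 popcount=4 -> skip
r=58=111010 popcount=4 -> skip
r=59=111011 popcount=5 -> skip
r=60=111100 popcount=4 -> skip
r=61=111101 popcount=5 -> skip
r=62=111110 popcount=5 -> skip
r=63=111111 popcount=6 -> KEEP
r=64=1000000 popcount=1 -> skip
r=65=1000001 popcount=2 -> skip
r=66=1000010 popcount=2 -> skip
r=67=1000011 popcount=3 -> skip
r=68=1000100 popcount=2 -> skip
r=69=1000101 popcount=3 -> skip
r=70=1000110 popcount=3 -> skip
r=71=1000111 popcount=4 -> skip
r=72=1001000 popcount=2 -> skip
r=73=1001001 popcount=3 -> skip
r=74=1001010 popcount=3 -> skip
r=75=1001011 popcount=4 -> skip
r=76=1001100 popcount=3 -> skip
r=77=1001101 popcount=4 -> skip
r=78=1001110 popcount=4 -> skip
r=79=1001111 popcount=5 -> skip
r=80=1010000 popcount=2 -> skip
r=81=1010001 popcount=3 -> skip
Kept rows: 63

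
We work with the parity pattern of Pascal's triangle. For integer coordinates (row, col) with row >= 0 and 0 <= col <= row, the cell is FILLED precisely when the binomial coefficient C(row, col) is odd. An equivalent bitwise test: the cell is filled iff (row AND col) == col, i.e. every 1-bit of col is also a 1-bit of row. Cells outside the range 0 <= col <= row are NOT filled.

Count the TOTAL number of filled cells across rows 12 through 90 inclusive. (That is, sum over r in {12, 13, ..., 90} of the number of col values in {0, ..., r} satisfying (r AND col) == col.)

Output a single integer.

r12=1100 pc2: +4 =4
r13=1101 pc3: +8 =12
r14=1110 pc3: +8 =20
r15=1111 pc4: +16 =36
r16=10000 pc1: +2 =38
r17=10001 pc2: +4 =42
r18=10010 pc2: +4 =46
r19=10011 pc3: +8 =54
r20=10100 pc2: +4 =58
r21=10101 pc3: +8 =66
r22=10110 pc3: +8 =74
r23=10111 pc4: +16 =90
r24=11000 pc2: +4 =94
r25=11001 pc3: +8 =102
r26=11010 pc3: +8 =110
r27=11011 pc4: +16 =126
r28=11100 pc3: +8 =134
r29=11101 pc4: +16 =150
r30=11110 pc4: +16 =166
r31=11111 pc5: +32 =198
r32=100000 pc1: +2 =200
r33=100001 pc2: +4 =204
r34=100010 pc2: +4 =208
r35=100011 pc3: +8 =216
r36=100100 pc2: +4 =220
r37=100101 pc3: +8 =228
r38=100110 pc3: +8 =236
r39=100111 pc4: +16 =252
r40=101000 pc2: +4 =256
r41=101001 pc3: +8 =264
r42=101010 pc3: +8 =272
r43=101011 pc4: +16 =288
r44=101100 pc3: +8 =296
r45=101101 pc4: +16 =312
r46=101110 pc4: +16 =328
r47=101111 pc5: +32 =360
r48=110000 pc2: +4 =364
r49=110001 pc3: +8 =372
r50=110010 pc3: +8 =380
r51=110011 pc4: +16 =396
r52=110100 pc3: +8 =404
r53=110101 pc4: +16 =420
r54=110110 pc4: +16 =436
r55=110111 pc5: +32 =468
r56=111000 pc3: +8 =476
r57=111001 pc4: +16 =492
r58=111010 pc4: +16 =508
r59=111011 pc5: +32 =540
r60=111100 pc4: +16 =556
r61=111101 pc5: +32 =588
r62=111110 pc5: +32 =620
r63=111111 pc6: +64 =684
r64=1000000 pc1: +2 =686
r65=1000001 pc2: +4 =690
r66=1000010 pc2: +4 =694
r67=1000011 pc3: +8 =702
r68=1000100 pc2: +4 =706
r69=1000101 pc3: +8 =714
r70=1000110 pc3: +8 =722
r71=1000111 pc4: +16 =738
r72=1001000 pc2: +4 =742
r73=1001001 pc3: +8 =750
r74=1001010 pc3: +8 =758
r75=1001011 pc4: +16 =774
r76=1001100 pc3: +8 =782
r77=1001101 pc4: +16 =798
r78=1001110 pc4: +16 =814
r79=1001111 pc5: +32 =846
r80=1010000 pc2: +4 =850
r81=1010001 pc3: +8 =858
r82=1010010 pc3: +8 =866
r83=1010011 pc4: +16 =882
r84=1010100 pc3: +8 =890
r85=1010101 pc4: +16 =906
r86=1010110 pc4: +16 =922
r87=1010111 pc5: +32 =954
r88=1011000 pc3: +8 =962
r89=1011001 pc4: +16 =978
r90=1011010 pc4: +16 =994

Answer: 994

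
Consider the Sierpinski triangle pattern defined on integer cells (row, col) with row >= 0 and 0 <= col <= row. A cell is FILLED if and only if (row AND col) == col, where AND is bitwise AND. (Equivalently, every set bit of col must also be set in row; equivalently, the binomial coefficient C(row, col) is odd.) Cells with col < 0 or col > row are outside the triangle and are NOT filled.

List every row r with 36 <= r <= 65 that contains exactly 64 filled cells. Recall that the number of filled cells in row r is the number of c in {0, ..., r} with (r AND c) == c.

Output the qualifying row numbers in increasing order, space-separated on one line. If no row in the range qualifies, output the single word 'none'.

Answer: 63

Derivation:
Row r has 2^popcount(r) filled cells, so we need popcount(r) = log2(64) = 6.
Scan r = 36..65 and keep those with exactly 6 one-bits:
r=36=100100 popcount=2 -> skip
r=37=100101 popcount=3 -> skip
r=38=100110 popcount=3 -> skip
r=39=100111 popcount=4 -> skip
r=40=101000 popcount=2 -> skip
r=41=101001 popcount=3 -> skip
r=42=101010 popcount=3 -> skip
r=43=101011 popcount=4 -> skip
r=44=101100 popcount=3 -> skip
r=45=101101 popcount=4 -> skip
r=46=101110 popcount=4 -> skip
r=47=101111 popcount=5 -> skip
r=48=110000 popcount=2 -> skip
r=49=110001 popcount=3 -> skip
r=50=110010 popcount=3 -> skip
r=51=110011 popcount=4 -> skip
r=52=110100 popcount=3 -> skip
r=53=110101 popcount=4 -> skip
r=54=110110 popcount=4 -> skip
r=55=110111 popcount=5 -> skip
r=56=111000 popcount=3 -> skip
r=57=111001 popcount=4 -> skip
r=58=111010 popcount=4 -> skip
r=59=111011 popcount=5 -> skip
r=60=111100 popcount=4 -> skip
r=61=111101 popcount=5 -> skip
r=62=111110 popcount=5 -> skip
r=63=111111 popcount=6 -> KEEP
r=64=1000000 popcount=1 -> skip
r=65=1000001 popcount=2 -> skip
Kept rows: 63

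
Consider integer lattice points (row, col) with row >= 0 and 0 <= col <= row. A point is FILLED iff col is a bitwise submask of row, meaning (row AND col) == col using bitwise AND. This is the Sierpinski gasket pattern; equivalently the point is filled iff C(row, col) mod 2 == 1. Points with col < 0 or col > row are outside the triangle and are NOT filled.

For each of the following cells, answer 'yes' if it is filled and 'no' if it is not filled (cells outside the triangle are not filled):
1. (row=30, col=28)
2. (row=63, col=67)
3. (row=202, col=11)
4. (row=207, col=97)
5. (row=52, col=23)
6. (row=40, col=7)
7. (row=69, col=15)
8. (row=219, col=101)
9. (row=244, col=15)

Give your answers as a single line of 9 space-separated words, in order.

Answer: yes no no no no no no no no

Derivation:
(30,28): row=0b11110, col=0b11100, row AND col = 0b11100 = 28; 28 == 28 -> filled
(63,67): col outside [0, 63] -> not filled
(202,11): row=0b11001010, col=0b1011, row AND col = 0b1010 = 10; 10 != 11 -> empty
(207,97): row=0b11001111, col=0b1100001, row AND col = 0b1000001 = 65; 65 != 97 -> empty
(52,23): row=0b110100, col=0b10111, row AND col = 0b10100 = 20; 20 != 23 -> empty
(40,7): row=0b101000, col=0b111, row AND col = 0b0 = 0; 0 != 7 -> empty
(69,15): row=0b1000101, col=0b1111, row AND col = 0b101 = 5; 5 != 15 -> empty
(219,101): row=0b11011011, col=0b1100101, row AND col = 0b1000001 = 65; 65 != 101 -> empty
(244,15): row=0b11110100, col=0b1111, row AND col = 0b100 = 4; 4 != 15 -> empty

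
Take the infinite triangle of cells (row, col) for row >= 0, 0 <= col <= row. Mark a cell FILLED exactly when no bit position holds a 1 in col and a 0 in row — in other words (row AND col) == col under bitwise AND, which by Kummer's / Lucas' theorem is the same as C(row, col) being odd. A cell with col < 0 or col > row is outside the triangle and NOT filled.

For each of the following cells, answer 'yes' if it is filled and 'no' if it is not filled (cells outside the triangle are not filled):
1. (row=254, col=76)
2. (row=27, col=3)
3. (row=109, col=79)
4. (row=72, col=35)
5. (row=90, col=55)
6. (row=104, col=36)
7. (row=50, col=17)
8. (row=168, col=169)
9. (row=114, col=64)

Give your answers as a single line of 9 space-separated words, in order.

(254,76): row=0b11111110, col=0b1001100, row AND col = 0b1001100 = 76; 76 == 76 -> filled
(27,3): row=0b11011, col=0b11, row AND col = 0b11 = 3; 3 == 3 -> filled
(109,79): row=0b1101101, col=0b1001111, row AND col = 0b1001101 = 77; 77 != 79 -> empty
(72,35): row=0b1001000, col=0b100011, row AND col = 0b0 = 0; 0 != 35 -> empty
(90,55): row=0b1011010, col=0b110111, row AND col = 0b10010 = 18; 18 != 55 -> empty
(104,36): row=0b1101000, col=0b100100, row AND col = 0b100000 = 32; 32 != 36 -> empty
(50,17): row=0b110010, col=0b10001, row AND col = 0b10000 = 16; 16 != 17 -> empty
(168,169): col outside [0, 168] -> not filled
(114,64): row=0b1110010, col=0b1000000, row AND col = 0b1000000 = 64; 64 == 64 -> filled

Answer: yes yes no no no no no no yes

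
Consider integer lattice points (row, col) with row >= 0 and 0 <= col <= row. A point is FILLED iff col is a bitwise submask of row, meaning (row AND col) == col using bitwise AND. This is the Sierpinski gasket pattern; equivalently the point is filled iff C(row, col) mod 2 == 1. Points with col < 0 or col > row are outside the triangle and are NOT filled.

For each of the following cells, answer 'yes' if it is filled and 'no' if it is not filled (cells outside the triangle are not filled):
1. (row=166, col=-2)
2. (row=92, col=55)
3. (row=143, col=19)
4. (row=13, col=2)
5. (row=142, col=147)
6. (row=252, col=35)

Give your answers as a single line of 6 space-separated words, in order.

(166,-2): col outside [0, 166] -> not filled
(92,55): row=0b1011100, col=0b110111, row AND col = 0b10100 = 20; 20 != 55 -> empty
(143,19): row=0b10001111, col=0b10011, row AND col = 0b11 = 3; 3 != 19 -> empty
(13,2): row=0b1101, col=0b10, row AND col = 0b0 = 0; 0 != 2 -> empty
(142,147): col outside [0, 142] -> not filled
(252,35): row=0b11111100, col=0b100011, row AND col = 0b100000 = 32; 32 != 35 -> empty

Answer: no no no no no no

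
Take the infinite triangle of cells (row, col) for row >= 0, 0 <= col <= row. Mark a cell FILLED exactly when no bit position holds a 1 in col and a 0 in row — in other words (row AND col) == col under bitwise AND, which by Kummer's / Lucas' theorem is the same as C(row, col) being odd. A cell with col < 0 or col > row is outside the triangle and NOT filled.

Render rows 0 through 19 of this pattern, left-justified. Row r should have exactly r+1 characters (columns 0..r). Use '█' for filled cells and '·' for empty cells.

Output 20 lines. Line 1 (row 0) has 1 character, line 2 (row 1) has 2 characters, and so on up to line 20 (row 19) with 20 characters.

r0=0: █
r1=1: ██
r2=10: █·█
r3=11: ████
r4=100: █···█
r5=101: ██··██
r6=110: █·█·█·█
r7=111: ████████
r8=1000: █·······█
r9=1001: ██······██
r10=1010: █·█·····█·█
r11=1011: ████····████
r12=1100: █···█···█···█
r13=1101: ██··██··██··██
r14=1110: █·█·█·█·█·█·█·█
r15=1111: ████████████████
r16=10000: █···············█
r17=10001: ██··············██
r18=10010: █·█·············█·█
r19=10011: ████············████

Answer: █
██
█·█
████
█···█
██··██
█·█·█·█
████████
█·······█
██······██
█·█·····█·█
████····████
█···█···█···█
██··██··██··██
█·█·█·█·█·█·█·█
████████████████
█···············█
██··············██
█·█·············█·█
████············████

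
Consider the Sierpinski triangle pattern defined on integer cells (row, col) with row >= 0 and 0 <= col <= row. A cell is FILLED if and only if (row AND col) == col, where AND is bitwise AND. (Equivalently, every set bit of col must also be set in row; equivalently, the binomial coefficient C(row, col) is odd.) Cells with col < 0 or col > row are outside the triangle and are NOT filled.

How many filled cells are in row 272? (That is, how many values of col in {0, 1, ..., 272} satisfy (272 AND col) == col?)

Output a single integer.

Answer: 4

Derivation:
272 in binary = 100010000
popcount(272) = number of 1-bits in 100010000 = 2
A col c satisfies (272 AND c) == c iff every set bit of c is also set in 272; each of the 2 set bits of 272 can independently be on or off in c.
count = 2^2 = 4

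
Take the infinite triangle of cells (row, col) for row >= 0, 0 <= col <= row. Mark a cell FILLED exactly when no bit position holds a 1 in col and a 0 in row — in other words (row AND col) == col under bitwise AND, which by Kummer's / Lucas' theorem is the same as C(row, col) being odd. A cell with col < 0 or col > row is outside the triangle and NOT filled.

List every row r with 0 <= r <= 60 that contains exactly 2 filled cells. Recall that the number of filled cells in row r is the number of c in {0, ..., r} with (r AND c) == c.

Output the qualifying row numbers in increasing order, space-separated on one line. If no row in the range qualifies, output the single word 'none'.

Row r has 2^popcount(r) filled cells, so we need popcount(r) = log2(2) = 1.
Scan r = 0..60 and keep those with exactly 1 one-bits:
r=0=0 popcount=0 -> skip
r=1=1 popcount=1 -> KEEP
r=2=10 popcount=1 -> KEEP
r=3=11 popcount=2 -> skip
r=4=100 popcount=1 -> KEEP
r=5=101 popcount=2 -> skip
r=6=110 popcount=2 -> skip
r=7=111 popcount=3 -> skip
r=8=1000 popcount=1 -> KEEP
r=9=1001 popcount=2 -> skip
r=10=1010 popcount=2 -> skip
r=11=1011 popcount=3 -> skip
r=12=1100 popcount=2 -> skip
r=13=1101 popcount=3 -> skip
r=14=1110 popcount=3 -> skip
r=15=1111 popcount=4 -> skip
r=16=10000 popcount=1 -> KEEP
r=17=10001 popcount=2 -> skip
r=18=10010 popcount=2 -> skip
r=19=10011 popcount=3 -> skip
r=20=10100 popcount=2 -> skip
r=21=10101 popcount=3 -> skip
r=22=10110 popcount=3 -> skip
r=23=10111 popcount=4 -> skip
r=24=11000 popcount=2 -> skip
r=25=11001 popcount=3 -> skip
r=26=11010 popcount=3 -> skip
r=27=11011 popcount=4 -> skip
r=28=11100 popcount=3 -> skip
r=29=11101 popcount=4 -> skip
r=30=11110 popcount=4 -> skip
r=31=11111 popcount=5 -> skip
r=32=100000 popcount=1 -> KEEP
r=33=100001 popcount=2 -> skip
r=34=100010 popcount=2 -> skip
r=35=100011 popcount=3 -> skip
r=36=100100 popcount=2 -> skip
r=37=100101 popcount=3 -> skip
r=38=100110 popcount=3 -> skip
r=39=100111 popcount=4 -> skip
r=40=101000 popcount=2 -> skip
r=41=101001 popcount=3 -> skip
r=42=101010 popcount=3 -> skip
r=43=101011 popcount=4 -> skip
r=44=101100 popcount=3 -> skip
r=45=101101 popcount=4 -> skip
r=46=101110 popcount=4 -> skip
r=47=101111 popcount=5 -> skip
r=48=110000 popcount=2 -> skip
r=49=110001 popcount=3 -> skip
r=50=110010 popcount=3 -> skip
r=51=110011 popcount=4 -> skip
r=52=110100 popcount=3 -> skip
r=53=110101 popcount=4 -> skip
r=54=110110 popcount=4 -> skip
r=55=110111 popcount=5 -> skip
r=56=111000 popcount=3 -> skip
r=57=111001 popcount=4 -> skip
r=58=111010 popcount=4 -> skip
r=59=111011 popcount=5 -> skip
r=60=111100 popcount=4 -> skip
Kept rows: 1 2 4 8 16 32

Answer: 1 2 4 8 16 32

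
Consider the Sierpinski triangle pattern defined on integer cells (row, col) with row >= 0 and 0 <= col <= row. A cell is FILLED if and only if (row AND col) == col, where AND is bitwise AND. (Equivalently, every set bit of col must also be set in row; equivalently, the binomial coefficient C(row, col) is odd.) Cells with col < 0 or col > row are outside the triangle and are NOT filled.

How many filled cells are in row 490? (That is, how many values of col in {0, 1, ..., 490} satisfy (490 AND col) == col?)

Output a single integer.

490 in binary = 111101010
popcount(490) = number of 1-bits in 111101010 = 6
A col c satisfies (490 AND c) == c iff every set bit of c is also set in 490; each of the 6 set bits of 490 can independently be on or off in c.
count = 2^6 = 64

Answer: 64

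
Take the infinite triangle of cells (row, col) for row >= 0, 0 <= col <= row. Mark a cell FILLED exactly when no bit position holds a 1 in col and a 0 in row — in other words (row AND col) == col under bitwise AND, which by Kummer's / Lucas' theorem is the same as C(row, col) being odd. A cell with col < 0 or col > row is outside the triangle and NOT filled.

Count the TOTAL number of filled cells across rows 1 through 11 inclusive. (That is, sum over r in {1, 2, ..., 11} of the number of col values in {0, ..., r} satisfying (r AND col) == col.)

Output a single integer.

r1=1 pc1: +2 =2
r2=10 pc1: +2 =4
r3=11 pc2: +4 =8
r4=100 pc1: +2 =10
r5=101 pc2: +4 =14
r6=110 pc2: +4 =18
r7=111 pc3: +8 =26
r8=1000 pc1: +2 =28
r9=1001 pc2: +4 =32
r10=1010 pc2: +4 =36
r11=1011 pc3: +8 =44

Answer: 44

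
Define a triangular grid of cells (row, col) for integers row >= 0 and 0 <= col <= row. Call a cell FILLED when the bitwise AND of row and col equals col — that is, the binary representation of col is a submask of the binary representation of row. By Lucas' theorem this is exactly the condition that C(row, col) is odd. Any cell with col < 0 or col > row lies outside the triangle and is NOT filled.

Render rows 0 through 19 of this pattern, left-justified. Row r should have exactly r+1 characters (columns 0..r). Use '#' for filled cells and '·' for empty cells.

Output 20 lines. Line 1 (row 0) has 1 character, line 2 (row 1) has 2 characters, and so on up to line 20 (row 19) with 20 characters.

r0=0: #
r1=1: ##
r2=10: #·#
r3=11: ####
r4=100: #···#
r5=101: ##··##
r6=110: #·#·#·#
r7=111: ########
r8=1000: #·······#
r9=1001: ##······##
r10=1010: #·#·····#·#
r11=1011: ####····####
r12=1100: #···#···#···#
r13=1101: ##··##··##··##
r14=1110: #·#·#·#·#·#·#·#
r15=1111: ################
r16=10000: #···············#
r17=10001: ##··············##
r18=10010: #·#·············#·#
r19=10011: ####············####

Answer: #
##
#·#
####
#···#
##··##
#·#·#·#
########
#·······#
##······##
#·#·····#·#
####····####
#···#···#···#
##··##··##··##
#·#·#·#·#·#·#·#
################
#···············#
##··············##
#·#·············#·#
####············####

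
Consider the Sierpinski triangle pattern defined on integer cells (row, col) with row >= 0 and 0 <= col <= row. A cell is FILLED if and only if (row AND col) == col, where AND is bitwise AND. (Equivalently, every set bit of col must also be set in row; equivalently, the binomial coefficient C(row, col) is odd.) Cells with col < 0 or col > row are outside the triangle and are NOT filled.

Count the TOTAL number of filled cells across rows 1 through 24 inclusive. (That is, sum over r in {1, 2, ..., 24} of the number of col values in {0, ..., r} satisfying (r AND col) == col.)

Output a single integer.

Answer: 138

Derivation:
r1=1 pc1: +2 =2
r2=10 pc1: +2 =4
r3=11 pc2: +4 =8
r4=100 pc1: +2 =10
r5=101 pc2: +4 =14
r6=110 pc2: +4 =18
r7=111 pc3: +8 =26
r8=1000 pc1: +2 =28
r9=1001 pc2: +4 =32
r10=1010 pc2: +4 =36
r11=1011 pc3: +8 =44
r12=1100 pc2: +4 =48
r13=1101 pc3: +8 =56
r14=1110 pc3: +8 =64
r15=1111 pc4: +16 =80
r16=10000 pc1: +2 =82
r17=10001 pc2: +4 =86
r18=10010 pc2: +4 =90
r19=10011 pc3: +8 =98
r20=10100 pc2: +4 =102
r21=10101 pc3: +8 =110
r22=10110 pc3: +8 =118
r23=10111 pc4: +16 =134
r24=11000 pc2: +4 =138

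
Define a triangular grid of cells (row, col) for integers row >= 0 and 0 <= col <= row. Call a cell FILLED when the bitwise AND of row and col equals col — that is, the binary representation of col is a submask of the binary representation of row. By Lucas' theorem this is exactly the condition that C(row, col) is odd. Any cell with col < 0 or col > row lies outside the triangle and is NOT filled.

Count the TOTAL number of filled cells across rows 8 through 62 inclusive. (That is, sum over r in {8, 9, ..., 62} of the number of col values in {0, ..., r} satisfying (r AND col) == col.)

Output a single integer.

r8=1000 pc1: +2 =2
r9=1001 pc2: +4 =6
r10=1010 pc2: +4 =10
r11=1011 pc3: +8 =18
r12=1100 pc2: +4 =22
r13=1101 pc3: +8 =30
r14=1110 pc3: +8 =38
r15=1111 pc4: +16 =54
r16=10000 pc1: +2 =56
r17=10001 pc2: +4 =60
r18=10010 pc2: +4 =64
r19=10011 pc3: +8 =72
r20=10100 pc2: +4 =76
r21=10101 pc3: +8 =84
r22=10110 pc3: +8 =92
r23=10111 pc4: +16 =108
r24=11000 pc2: +4 =112
r25=11001 pc3: +8 =120
r26=11010 pc3: +8 =128
r27=11011 pc4: +16 =144
r28=11100 pc3: +8 =152
r29=11101 pc4: +16 =168
r30=11110 pc4: +16 =184
r31=11111 pc5: +32 =216
r32=100000 pc1: +2 =218
r33=100001 pc2: +4 =222
r34=100010 pc2: +4 =226
r35=100011 pc3: +8 =234
r36=100100 pc2: +4 =238
r37=100101 pc3: +8 =246
r38=100110 pc3: +8 =254
r39=100111 pc4: +16 =270
r40=101000 pc2: +4 =274
r41=101001 pc3: +8 =282
r42=101010 pc3: +8 =290
r43=101011 pc4: +16 =306
r44=101100 pc3: +8 =314
r45=101101 pc4: +16 =330
r46=101110 pc4: +16 =346
r47=101111 pc5: +32 =378
r48=110000 pc2: +4 =382
r49=110001 pc3: +8 =390
r50=110010 pc3: +8 =398
r51=110011 pc4: +16 =414
r52=110100 pc3: +8 =422
r53=110101 pc4: +16 =438
r54=110110 pc4: +16 =454
r55=110111 pc5: +32 =486
r56=111000 pc3: +8 =494
r57=111001 pc4: +16 =510
r58=111010 pc4: +16 =526
r59=111011 pc5: +32 =558
r60=111100 pc4: +16 =574
r61=111101 pc5: +32 =606
r62=111110 pc5: +32 =638

Answer: 638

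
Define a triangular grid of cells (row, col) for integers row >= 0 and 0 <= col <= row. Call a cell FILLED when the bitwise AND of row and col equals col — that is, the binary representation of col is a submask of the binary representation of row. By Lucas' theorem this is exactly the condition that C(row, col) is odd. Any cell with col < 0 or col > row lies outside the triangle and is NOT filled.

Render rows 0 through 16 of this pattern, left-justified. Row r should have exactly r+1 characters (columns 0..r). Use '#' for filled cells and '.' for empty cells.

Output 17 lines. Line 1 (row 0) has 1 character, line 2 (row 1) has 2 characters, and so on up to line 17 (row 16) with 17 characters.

r0=0: #
r1=1: ##
r2=10: #.#
r3=11: ####
r4=100: #...#
r5=101: ##..##
r6=110: #.#.#.#
r7=111: ########
r8=1000: #.......#
r9=1001: ##......##
r10=1010: #.#.....#.#
r11=1011: ####....####
r12=1100: #...#...#...#
r13=1101: ##..##..##..##
r14=1110: #.#.#.#.#.#.#.#
r15=1111: ################
r16=10000: #...............#

Answer: #
##
#.#
####
#...#
##..##
#.#.#.#
########
#.......#
##......##
#.#.....#.#
####....####
#...#...#...#
##..##..##..##
#.#.#.#.#.#.#.#
################
#...............#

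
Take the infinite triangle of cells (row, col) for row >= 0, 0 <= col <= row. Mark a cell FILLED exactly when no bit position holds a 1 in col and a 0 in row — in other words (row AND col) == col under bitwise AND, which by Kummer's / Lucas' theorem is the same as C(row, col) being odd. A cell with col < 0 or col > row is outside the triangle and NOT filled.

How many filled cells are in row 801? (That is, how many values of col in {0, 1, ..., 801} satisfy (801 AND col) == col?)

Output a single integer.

Answer: 16

Derivation:
801 in binary = 1100100001
popcount(801) = number of 1-bits in 1100100001 = 4
A col c satisfies (801 AND c) == c iff every set bit of c is also set in 801; each of the 4 set bits of 801 can independently be on or off in c.
count = 2^4 = 16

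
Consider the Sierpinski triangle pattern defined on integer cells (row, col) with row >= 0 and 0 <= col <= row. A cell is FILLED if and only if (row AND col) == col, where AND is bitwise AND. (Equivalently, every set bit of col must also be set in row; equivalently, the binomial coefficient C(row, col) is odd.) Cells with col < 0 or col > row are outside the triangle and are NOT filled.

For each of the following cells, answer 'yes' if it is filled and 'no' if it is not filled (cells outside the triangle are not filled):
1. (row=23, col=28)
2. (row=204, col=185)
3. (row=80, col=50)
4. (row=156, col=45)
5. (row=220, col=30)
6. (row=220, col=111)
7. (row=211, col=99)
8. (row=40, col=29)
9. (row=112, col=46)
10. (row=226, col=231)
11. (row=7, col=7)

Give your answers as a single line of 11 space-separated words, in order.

(23,28): col outside [0, 23] -> not filled
(204,185): row=0b11001100, col=0b10111001, row AND col = 0b10001000 = 136; 136 != 185 -> empty
(80,50): row=0b1010000, col=0b110010, row AND col = 0b10000 = 16; 16 != 50 -> empty
(156,45): row=0b10011100, col=0b101101, row AND col = 0b1100 = 12; 12 != 45 -> empty
(220,30): row=0b11011100, col=0b11110, row AND col = 0b11100 = 28; 28 != 30 -> empty
(220,111): row=0b11011100, col=0b1101111, row AND col = 0b1001100 = 76; 76 != 111 -> empty
(211,99): row=0b11010011, col=0b1100011, row AND col = 0b1000011 = 67; 67 != 99 -> empty
(40,29): row=0b101000, col=0b11101, row AND col = 0b1000 = 8; 8 != 29 -> empty
(112,46): row=0b1110000, col=0b101110, row AND col = 0b100000 = 32; 32 != 46 -> empty
(226,231): col outside [0, 226] -> not filled
(7,7): row=0b111, col=0b111, row AND col = 0b111 = 7; 7 == 7 -> filled

Answer: no no no no no no no no no no yes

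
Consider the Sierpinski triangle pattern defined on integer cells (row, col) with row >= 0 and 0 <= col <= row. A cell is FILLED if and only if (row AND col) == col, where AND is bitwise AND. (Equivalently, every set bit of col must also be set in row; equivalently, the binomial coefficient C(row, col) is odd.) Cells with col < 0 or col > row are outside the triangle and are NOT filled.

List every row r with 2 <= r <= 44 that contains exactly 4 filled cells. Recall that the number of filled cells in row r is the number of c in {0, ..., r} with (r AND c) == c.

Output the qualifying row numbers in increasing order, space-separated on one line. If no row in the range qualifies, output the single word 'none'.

Row r has 2^popcount(r) filled cells, so we need popcount(r) = log2(4) = 2.
Scan r = 2..44 and keep those with exactly 2 one-bits:
r=2=10 popcount=1 -> skip
r=3=11 popcount=2 -> KEEP
r=4=100 popcount=1 -> skip
r=5=101 popcount=2 -> KEEP
r=6=110 popcount=2 -> KEEP
r=7=111 popcount=3 -> skip
r=8=1000 popcount=1 -> skip
r=9=1001 popcount=2 -> KEEP
r=10=1010 popcount=2 -> KEEP
r=11=1011 popcount=3 -> skip
r=12=1100 popcount=2 -> KEEP
r=13=1101 popcount=3 -> skip
r=14=1110 popcount=3 -> skip
r=15=1111 popcount=4 -> skip
r=16=10000 popcount=1 -> skip
r=17=10001 popcount=2 -> KEEP
r=18=10010 popcount=2 -> KEEP
r=19=10011 popcount=3 -> skip
r=20=10100 popcount=2 -> KEEP
r=21=10101 popcount=3 -> skip
r=22=10110 popcount=3 -> skip
r=23=10111 popcount=4 -> skip
r=24=11000 popcount=2 -> KEEP
r=25=11001 popcount=3 -> skip
r=26=11010 popcount=3 -> skip
r=27=11011 popcount=4 -> skip
r=28=11100 popcount=3 -> skip
r=29=11101 popcount=4 -> skip
r=30=11110 popcount=4 -> skip
r=31=11111 popcount=5 -> skip
r=32=100000 popcount=1 -> skip
r=33=100001 popcount=2 -> KEEP
r=34=100010 popcount=2 -> KEEP
r=35=100011 popcount=3 -> skip
r=36=100100 popcount=2 -> KEEP
r=37=100101 popcount=3 -> skip
r=38=100110 popcount=3 -> skip
r=39=100111 popcount=4 -> skip
r=40=101000 popcount=2 -> KEEP
r=41=101001 popcount=3 -> skip
r=42=101010 popcount=3 -> skip
r=43=101011 popcount=4 -> skip
r=44=101100 popcount=3 -> skip
Kept rows: 3 5 6 9 10 12 17 18 20 24 33 34 36 40

Answer: 3 5 6 9 10 12 17 18 20 24 33 34 36 40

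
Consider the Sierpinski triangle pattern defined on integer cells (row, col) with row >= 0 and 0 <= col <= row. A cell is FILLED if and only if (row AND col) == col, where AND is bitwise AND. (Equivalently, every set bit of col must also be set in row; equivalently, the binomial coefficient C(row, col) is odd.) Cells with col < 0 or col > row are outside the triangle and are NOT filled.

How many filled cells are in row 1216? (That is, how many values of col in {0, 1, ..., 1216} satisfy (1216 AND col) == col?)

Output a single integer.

1216 in binary = 10011000000
popcount(1216) = number of 1-bits in 10011000000 = 3
A col c satisfies (1216 AND c) == c iff every set bit of c is also set in 1216; each of the 3 set bits of 1216 can independently be on or off in c.
count = 2^3 = 8

Answer: 8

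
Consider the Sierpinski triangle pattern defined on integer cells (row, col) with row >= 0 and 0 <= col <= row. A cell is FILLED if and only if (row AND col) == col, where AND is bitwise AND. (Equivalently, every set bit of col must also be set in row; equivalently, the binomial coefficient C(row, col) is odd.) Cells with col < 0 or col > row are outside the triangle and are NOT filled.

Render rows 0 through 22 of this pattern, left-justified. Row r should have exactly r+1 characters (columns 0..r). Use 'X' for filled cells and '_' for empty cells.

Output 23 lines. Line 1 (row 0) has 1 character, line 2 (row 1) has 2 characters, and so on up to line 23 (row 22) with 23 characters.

r0=0: X
r1=1: XX
r2=10: X_X
r3=11: XXXX
r4=100: X___X
r5=101: XX__XX
r6=110: X_X_X_X
r7=111: XXXXXXXX
r8=1000: X_______X
r9=1001: XX______XX
r10=1010: X_X_____X_X
r11=1011: XXXX____XXXX
r12=1100: X___X___X___X
r13=1101: XX__XX__XX__XX
r14=1110: X_X_X_X_X_X_X_X
r15=1111: XXXXXXXXXXXXXXXX
r16=10000: X_______________X
r17=10001: XX______________XX
r18=10010: X_X_____________X_X
r19=10011: XXXX____________XXXX
r20=10100: X___X___________X___X
r21=10101: XX__XX__________XX__XX
r22=10110: X_X_X_X_________X_X_X_X

Answer: X
XX
X_X
XXXX
X___X
XX__XX
X_X_X_X
XXXXXXXX
X_______X
XX______XX
X_X_____X_X
XXXX____XXXX
X___X___X___X
XX__XX__XX__XX
X_X_X_X_X_X_X_X
XXXXXXXXXXXXXXXX
X_______________X
XX______________XX
X_X_____________X_X
XXXX____________XXXX
X___X___________X___X
XX__XX__________XX__XX
X_X_X_X_________X_X_X_X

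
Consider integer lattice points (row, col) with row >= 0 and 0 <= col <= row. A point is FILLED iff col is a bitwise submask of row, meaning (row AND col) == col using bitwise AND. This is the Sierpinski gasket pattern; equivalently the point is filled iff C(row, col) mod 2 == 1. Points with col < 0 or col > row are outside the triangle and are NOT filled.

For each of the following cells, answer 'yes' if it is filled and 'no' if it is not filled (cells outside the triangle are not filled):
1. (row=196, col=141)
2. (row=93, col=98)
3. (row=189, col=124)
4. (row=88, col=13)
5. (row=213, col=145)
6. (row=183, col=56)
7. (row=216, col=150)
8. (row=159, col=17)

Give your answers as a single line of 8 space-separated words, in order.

Answer: no no no no yes no no yes

Derivation:
(196,141): row=0b11000100, col=0b10001101, row AND col = 0b10000100 = 132; 132 != 141 -> empty
(93,98): col outside [0, 93] -> not filled
(189,124): row=0b10111101, col=0b1111100, row AND col = 0b111100 = 60; 60 != 124 -> empty
(88,13): row=0b1011000, col=0b1101, row AND col = 0b1000 = 8; 8 != 13 -> empty
(213,145): row=0b11010101, col=0b10010001, row AND col = 0b10010001 = 145; 145 == 145 -> filled
(183,56): row=0b10110111, col=0b111000, row AND col = 0b110000 = 48; 48 != 56 -> empty
(216,150): row=0b11011000, col=0b10010110, row AND col = 0b10010000 = 144; 144 != 150 -> empty
(159,17): row=0b10011111, col=0b10001, row AND col = 0b10001 = 17; 17 == 17 -> filled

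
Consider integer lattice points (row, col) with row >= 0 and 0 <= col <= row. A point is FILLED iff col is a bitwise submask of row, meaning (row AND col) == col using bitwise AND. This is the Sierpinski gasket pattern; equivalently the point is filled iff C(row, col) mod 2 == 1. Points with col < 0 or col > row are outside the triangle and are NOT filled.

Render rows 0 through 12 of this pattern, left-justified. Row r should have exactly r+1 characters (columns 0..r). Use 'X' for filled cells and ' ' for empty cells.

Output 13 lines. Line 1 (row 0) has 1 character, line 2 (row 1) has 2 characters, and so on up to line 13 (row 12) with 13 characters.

Answer: X
XX
X X
XXXX
X   X
XX  XX
X X X X
XXXXXXXX
X       X
XX      XX
X X     X X
XXXX    XXXX
X   X   X   X

Derivation:
r0=0: X
r1=1: XX
r2=10: X X
r3=11: XXXX
r4=100: X   X
r5=101: XX  XX
r6=110: X X X X
r7=111: XXXXXXXX
r8=1000: X       X
r9=1001: XX      XX
r10=1010: X X     X X
r11=1011: XXXX    XXXX
r12=1100: X   X   X   X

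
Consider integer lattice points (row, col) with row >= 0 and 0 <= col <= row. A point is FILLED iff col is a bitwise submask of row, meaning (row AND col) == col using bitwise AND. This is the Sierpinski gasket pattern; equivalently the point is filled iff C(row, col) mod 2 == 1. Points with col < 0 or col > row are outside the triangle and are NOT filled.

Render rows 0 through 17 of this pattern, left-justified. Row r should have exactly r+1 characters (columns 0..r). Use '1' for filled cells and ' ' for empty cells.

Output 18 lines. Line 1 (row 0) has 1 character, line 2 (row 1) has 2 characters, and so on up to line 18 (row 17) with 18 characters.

Answer: 1
11
1 1
1111
1   1
11  11
1 1 1 1
11111111
1       1
11      11
1 1     1 1
1111    1111
1   1   1   1
11  11  11  11
1 1 1 1 1 1 1 1
1111111111111111
1               1
11              11

Derivation:
r0=0: 1
r1=1: 11
r2=10: 1 1
r3=11: 1111
r4=100: 1   1
r5=101: 11  11
r6=110: 1 1 1 1
r7=111: 11111111
r8=1000: 1       1
r9=1001: 11      11
r10=1010: 1 1     1 1
r11=1011: 1111    1111
r12=1100: 1   1   1   1
r13=1101: 11  11  11  11
r14=1110: 1 1 1 1 1 1 1 1
r15=1111: 1111111111111111
r16=10000: 1               1
r17=10001: 11              11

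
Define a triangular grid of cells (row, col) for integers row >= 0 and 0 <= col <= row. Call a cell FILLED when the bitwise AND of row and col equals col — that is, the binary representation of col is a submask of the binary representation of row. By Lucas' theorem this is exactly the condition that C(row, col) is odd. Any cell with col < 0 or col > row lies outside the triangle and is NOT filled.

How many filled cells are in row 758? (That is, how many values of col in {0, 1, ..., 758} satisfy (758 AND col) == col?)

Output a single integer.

Answer: 128

Derivation:
758 in binary = 1011110110
popcount(758) = number of 1-bits in 1011110110 = 7
A col c satisfies (758 AND c) == c iff every set bit of c is also set in 758; each of the 7 set bits of 758 can independently be on or off in c.
count = 2^7 = 128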